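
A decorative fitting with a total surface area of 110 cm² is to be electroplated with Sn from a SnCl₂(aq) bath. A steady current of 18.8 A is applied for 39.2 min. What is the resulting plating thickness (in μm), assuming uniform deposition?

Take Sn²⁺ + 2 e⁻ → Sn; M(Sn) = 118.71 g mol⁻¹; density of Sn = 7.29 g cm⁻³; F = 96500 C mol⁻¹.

339 μm

Q = I·t = 18.80 × 2352.0 = 44220 C; n(e⁻) = 0.4582 mol.
n(Sn) = n(e⁻)/2 = 0.2291 mol, so m = 0.2291 × 118.71 = 27.20 g.
Volume = m/ρ = 27.20 / 7.29 = 3.731 cm³.
Thickness = V/A = 3.731 / 110 = 0.0339 cm = 339 μm.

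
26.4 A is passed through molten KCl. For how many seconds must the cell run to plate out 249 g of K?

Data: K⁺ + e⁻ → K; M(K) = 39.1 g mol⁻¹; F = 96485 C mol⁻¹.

23300 s

n(K) = m/M = 249 / 39.1 = 6.368 mol.
Each K atom requires 1 electron, so n(e⁻) = 1 × 6.368 = 6.368 mol.
Q = n(e⁻)·F = 6.368 × 96485 = 614400 C.
t = Q/I = 614400 / 26.40 A = 23270 s.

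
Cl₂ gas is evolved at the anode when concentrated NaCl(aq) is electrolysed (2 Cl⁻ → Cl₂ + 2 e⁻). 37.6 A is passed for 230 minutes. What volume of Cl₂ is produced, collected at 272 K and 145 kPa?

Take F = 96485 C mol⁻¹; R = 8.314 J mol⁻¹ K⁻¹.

Q = I·t = 37.60 A × 13800 s = 518900 C.
n(e⁻) = Q/F = 518900 / 96485 = 5.378 mol.
2 electrons are transferred per Cl₂ molecule, so n(Cl₂) = 5.378 / 2 = 2.689 mol.
V = nRT/P = (2.689 × 8.314 × 272) / (145 × 10³ Pa) = 0.0419 m³ = 41.9 L.

41.9 L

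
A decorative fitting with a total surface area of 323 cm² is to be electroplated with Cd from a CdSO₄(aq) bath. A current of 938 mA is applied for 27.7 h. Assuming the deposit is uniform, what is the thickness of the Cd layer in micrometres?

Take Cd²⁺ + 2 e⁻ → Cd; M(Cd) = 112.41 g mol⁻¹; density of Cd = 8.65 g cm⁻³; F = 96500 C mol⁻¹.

Q = I·t = 0.9380 × 99720 = 93540 C; n(e⁻) = 0.9693 mol.
n(Cd) = n(e⁻)/2 = 0.4846 mol, so m = 0.4846 × 112.41 = 54.48 g.
Volume = m/ρ = 54.48 / 8.65 = 6.298 cm³.
Thickness = V/A = 6.298 / 323 = 0.0195 cm = 195 μm.

195 μm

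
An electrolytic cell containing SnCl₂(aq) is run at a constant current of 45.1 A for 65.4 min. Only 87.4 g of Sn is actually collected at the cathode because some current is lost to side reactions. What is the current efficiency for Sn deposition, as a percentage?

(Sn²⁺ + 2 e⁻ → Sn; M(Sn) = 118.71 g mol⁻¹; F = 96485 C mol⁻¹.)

80.3 %

Q = I·t = 45.10 × 3924.0 = 177000 C; n(e⁻) = 177000/96485 = 1.834 mol.
Theoretical n(Sn) = n(e⁻)/2 = 0.9171 mol, i.e. m_theo = 0.9171 × 118.71 = 108.9 g.
Efficiency = m_actual / m_theo = 87.4 / 108.9 = 80.3 %.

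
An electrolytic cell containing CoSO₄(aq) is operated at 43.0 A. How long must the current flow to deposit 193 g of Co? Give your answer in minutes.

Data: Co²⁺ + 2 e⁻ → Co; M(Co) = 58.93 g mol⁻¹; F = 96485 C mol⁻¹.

245 min

n(Co) = m/M = 193 / 58.93 = 3.275 mol.
Each Co atom requires 2 electrons, so n(e⁻) = 2 × 3.275 = 6.550 mol.
Q = n(e⁻)·F = 6.550 × 96485 = 632000 C.
t = Q/I = 632000 / 43.00 A = 14700 s = 245 min.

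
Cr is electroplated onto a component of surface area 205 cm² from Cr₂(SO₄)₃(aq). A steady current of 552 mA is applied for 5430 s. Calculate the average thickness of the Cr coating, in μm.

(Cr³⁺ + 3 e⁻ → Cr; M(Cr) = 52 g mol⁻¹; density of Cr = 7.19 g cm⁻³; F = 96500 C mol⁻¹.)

Q = I·t = 0.5520 × 5430.0 = 2997 C; n(e⁻) = 0.03106 mol.
n(Cr) = n(e⁻)/3 = 0.01035 mol, so m = 0.01035 × 52 = 0.5384 g.
Volume = m/ρ = 0.5384 / 7.19 = 0.07488 cm³.
Thickness = V/A = 0.07488 / 205 = 3.65 × 10⁻⁴ cm = 3.65 μm.

3.65 μm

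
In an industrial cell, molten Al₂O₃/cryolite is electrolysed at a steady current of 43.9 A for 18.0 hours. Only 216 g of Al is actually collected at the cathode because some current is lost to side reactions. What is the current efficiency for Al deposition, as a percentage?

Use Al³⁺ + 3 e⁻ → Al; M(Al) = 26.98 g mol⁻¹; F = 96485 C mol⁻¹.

81.5 %

Q = I·t = 43.90 × 64800 = 2845000 C; n(e⁻) = 2845000/96485 = 29.48 mol.
Theoretical n(Al) = n(e⁻)/3 = 9.828 mol, i.e. m_theo = 9.828 × 26.98 = 265.2 g.
Efficiency = m_actual / m_theo = 216 / 265.2 = 81.5 %.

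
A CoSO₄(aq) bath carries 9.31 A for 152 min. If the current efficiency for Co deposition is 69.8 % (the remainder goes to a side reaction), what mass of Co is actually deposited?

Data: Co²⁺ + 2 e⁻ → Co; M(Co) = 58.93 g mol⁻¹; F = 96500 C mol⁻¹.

Q = I·t = 9.310 × 9120.0 = 84910 C.
n(e⁻) = 84910/96500 = 0.8799 mol; theoretically n(Co) = 0.8799/2 = 0.4399 mol, m_theo = 25.93 g.
At 69.8 % efficiency, m_actual = 0.698 × 25.93 = 18.1 g.

18.1 g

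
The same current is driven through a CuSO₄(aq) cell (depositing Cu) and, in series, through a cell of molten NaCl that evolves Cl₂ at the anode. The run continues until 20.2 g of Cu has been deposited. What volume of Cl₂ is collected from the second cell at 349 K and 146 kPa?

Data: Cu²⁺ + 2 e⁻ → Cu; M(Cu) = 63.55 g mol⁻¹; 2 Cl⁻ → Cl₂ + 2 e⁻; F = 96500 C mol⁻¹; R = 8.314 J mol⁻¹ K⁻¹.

6.32 L

n(Cu) = 20.2 / 63.55 = 0.3179 mol, so n(e⁻) = 2 × 0.3179 = 0.6357 mol.
The cells are in series, so the same 0.6357 mol of electrons passes through the second cell.
2 Cl⁻ → Cl₂ + 2 e⁻ — 2 mol e⁻ per mol Cl₂, so n(Cl₂) = 0.6357/2 = 0.3179 mol.
V = nRT/P = (0.3179 × 8.314 × 349) / (146 × 10³) = 0.00632 m³ = 6.32 L.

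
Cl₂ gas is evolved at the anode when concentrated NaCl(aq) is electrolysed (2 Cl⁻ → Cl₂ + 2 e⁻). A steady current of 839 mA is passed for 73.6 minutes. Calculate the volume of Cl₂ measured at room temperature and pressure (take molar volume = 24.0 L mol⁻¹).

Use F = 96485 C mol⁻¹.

0.461 L

Q = I·t = 0.8390 A × 4416.0 s = 3705 C.
n(e⁻) = Q/F = 3705 / 96485 = 0.03840 mol.
2 electrons are transferred per Cl₂ molecule, so n(Cl₂) = 0.03840 / 2 = 0.01920 mol.
V = n × V_m = 0.01920 × 24.0 = 0.461 L.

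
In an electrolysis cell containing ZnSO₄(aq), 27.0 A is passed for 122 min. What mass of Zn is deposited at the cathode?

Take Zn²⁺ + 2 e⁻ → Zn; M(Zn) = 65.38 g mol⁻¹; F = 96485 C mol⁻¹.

Q = I·t = 27.00 A × 7320.0 s = 197600 C.
n(e⁻) = Q/F = 197600 / 96485 = 2.048 mol.
Zn²⁺ + 2 e⁻ → Zn, so n(Zn) = n(e⁻)/2 = 1.024 mol.
m = n·M = 1.024 × 65.38 = 67.0 g.

67.0 g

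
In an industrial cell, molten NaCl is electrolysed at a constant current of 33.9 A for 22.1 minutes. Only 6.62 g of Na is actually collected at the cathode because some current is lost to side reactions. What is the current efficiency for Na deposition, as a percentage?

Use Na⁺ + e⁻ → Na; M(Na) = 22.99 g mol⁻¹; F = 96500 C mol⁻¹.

Q = I·t = 33.90 × 1326.0 = 44950 C; n(e⁻) = 44950/96500 = 0.4658 mol.
Theoretical n(Na) = n(e⁻)/1 = 0.4658 mol, i.e. m_theo = 0.4658 × 22.99 = 10.71 g.
Efficiency = m_actual / m_theo = 6.62 / 10.71 = 61.8 %.

61.8 %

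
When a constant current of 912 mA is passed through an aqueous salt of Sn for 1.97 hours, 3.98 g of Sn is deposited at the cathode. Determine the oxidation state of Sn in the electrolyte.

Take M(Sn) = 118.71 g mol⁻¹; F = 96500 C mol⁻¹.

Q = I·t = 0.9120 A × 7092.0 s = 6468 C, so n(e⁻) = 6468/96500 = 0.06702 mol.
n(Sn) deposited = 3.98 / 118.71 = 0.03353 mol.
Electrons per atom = n(e⁻)/n(Sn) = 0.06702 / 0.03353 = 2.00 ≈ 2, so the ion is Sn²⁺.

+2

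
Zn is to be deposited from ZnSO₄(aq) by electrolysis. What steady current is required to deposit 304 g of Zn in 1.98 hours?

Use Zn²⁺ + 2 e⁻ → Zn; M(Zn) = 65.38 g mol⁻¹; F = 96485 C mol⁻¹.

126 A

n(Zn) = 304 / 65.38 = 4.650 mol.
n(e⁻) = 2 × 4.650 = 9.299 mol.
Q = n(e⁻)·F = 9.299 × 96485 = 897300 C.
I = Q/t = 897300 / 7128.0 s = 126 A.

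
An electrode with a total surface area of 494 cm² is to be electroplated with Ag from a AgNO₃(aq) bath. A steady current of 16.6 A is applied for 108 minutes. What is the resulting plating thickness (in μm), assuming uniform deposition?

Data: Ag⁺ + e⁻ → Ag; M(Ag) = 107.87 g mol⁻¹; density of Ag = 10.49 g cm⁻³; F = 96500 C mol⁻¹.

232 μm

Q = I·t = 16.60 × 6480.0 = 107600 C; n(e⁻) = 1.115 mol.
n(Ag) = n(e⁻)/1 = 1.115 mol, so m = 1.115 × 107.87 = 120.2 g.
Volume = m/ρ = 120.2 / 10.49 = 11.46 cm³.
Thickness = V/A = 11.46 / 494 = 0.0232 cm = 232 μm.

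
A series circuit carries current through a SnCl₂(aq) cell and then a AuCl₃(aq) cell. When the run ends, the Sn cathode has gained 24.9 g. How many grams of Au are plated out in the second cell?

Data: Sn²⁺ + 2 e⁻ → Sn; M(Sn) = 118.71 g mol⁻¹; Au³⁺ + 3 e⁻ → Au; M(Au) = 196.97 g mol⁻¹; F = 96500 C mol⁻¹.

n(Sn) = 24.9 / 118.71 = 0.2098 mol.
Since Sn²⁺ + 2 e⁻ → Sn, n(e⁻) passed = 2 × 0.2098 = 0.4195 mol.
Cells in series carry the same charge, so the same 0.4195 mol of electrons passes through cell 2.
Au³⁺ + 3 e⁻ → Au, so n(Au) = 0.4195 / 3 = 0.1398 mol.
m(Au) = 0.1398 × 196.97 = 27.5 g.

27.5 g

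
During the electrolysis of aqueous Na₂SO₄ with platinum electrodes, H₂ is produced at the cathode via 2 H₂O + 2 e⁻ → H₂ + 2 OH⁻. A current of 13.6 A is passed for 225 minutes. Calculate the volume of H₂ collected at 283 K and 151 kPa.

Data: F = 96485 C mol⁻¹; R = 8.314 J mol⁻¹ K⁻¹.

14.8 L

Q = I·t = 13.60 A × 13500 s = 183600 C.
n(e⁻) = Q/F = 183600 / 96485 = 1.903 mol.
2 electrons are transferred per H₂ molecule, so n(H₂) = 1.903 / 2 = 0.9514 mol.
V = nRT/P = (0.9514 × 8.314 × 283) / (151 × 10³ Pa) = 0.0148 m³ = 14.8 L.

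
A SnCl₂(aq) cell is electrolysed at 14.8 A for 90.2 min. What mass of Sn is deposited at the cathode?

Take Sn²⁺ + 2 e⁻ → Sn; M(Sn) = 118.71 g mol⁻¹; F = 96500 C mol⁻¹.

Q = I·t = 14.80 A × 5412.0 s = 80100 C.
n(e⁻) = Q/F = 80100 / 96500 = 0.8300 mol.
Sn²⁺ + 2 e⁻ → Sn, so n(Sn) = n(e⁻)/2 = 0.4150 mol.
m = n·M = 0.4150 × 118.71 = 49.3 g.

49.3 g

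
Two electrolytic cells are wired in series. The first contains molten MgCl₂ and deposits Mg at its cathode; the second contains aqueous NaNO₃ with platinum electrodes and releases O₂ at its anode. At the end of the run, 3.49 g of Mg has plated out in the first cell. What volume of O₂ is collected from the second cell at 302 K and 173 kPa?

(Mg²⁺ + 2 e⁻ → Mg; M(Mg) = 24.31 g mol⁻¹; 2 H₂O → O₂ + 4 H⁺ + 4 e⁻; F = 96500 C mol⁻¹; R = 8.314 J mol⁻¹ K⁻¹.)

1.04 L

n(Mg) = 3.49 / 24.31 = 0.1436 mol, so n(e⁻) = 2 × 0.1436 = 0.2871 mol.
The cells are in series, so the same 0.2871 mol of electrons passes through the second cell.
2 H₂O → O₂ + 4 H⁺ + 4 e⁻ — 4 mol e⁻ per mol O₂, so n(O₂) = 0.2871/4 = 0.07178 mol.
V = nRT/P = (0.07178 × 8.314 × 302) / (173 × 10³) = 0.00104 m³ = 1.04 L.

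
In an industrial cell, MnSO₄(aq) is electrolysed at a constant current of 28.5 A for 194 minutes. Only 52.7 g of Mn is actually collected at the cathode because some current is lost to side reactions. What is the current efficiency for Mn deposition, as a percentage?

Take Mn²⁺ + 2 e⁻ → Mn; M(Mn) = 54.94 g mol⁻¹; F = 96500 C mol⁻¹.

55.8 %

Q = I·t = 28.50 × 11640 = 331700 C; n(e⁻) = 331700/96500 = 3.438 mol.
Theoretical n(Mn) = n(e⁻)/2 = 1.719 mol, i.e. m_theo = 1.719 × 54.94 = 94.43 g.
Efficiency = m_actual / m_theo = 52.7 / 94.43 = 55.8 %.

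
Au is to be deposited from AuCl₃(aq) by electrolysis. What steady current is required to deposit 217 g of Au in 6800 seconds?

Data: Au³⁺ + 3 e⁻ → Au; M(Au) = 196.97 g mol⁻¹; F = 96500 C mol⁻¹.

46.9 A

n(Au) = 217 / 196.97 = 1.102 mol.
n(e⁻) = 3 × 1.102 = 3.305 mol.
Q = n(e⁻)·F = 3.305 × 96500 = 318900 C.
I = Q/t = 318900 / 6800.0 s = 46.9 A.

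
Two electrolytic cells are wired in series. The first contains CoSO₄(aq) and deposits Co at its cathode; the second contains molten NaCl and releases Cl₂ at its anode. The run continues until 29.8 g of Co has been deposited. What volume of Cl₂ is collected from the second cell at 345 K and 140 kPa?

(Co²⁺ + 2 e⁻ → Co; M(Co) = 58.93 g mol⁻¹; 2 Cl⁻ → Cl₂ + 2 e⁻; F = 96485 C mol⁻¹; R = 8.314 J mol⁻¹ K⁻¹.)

10.4 L

n(Co) = 29.8 / 58.93 = 0.5057 mol, so n(e⁻) = 2 × 0.5057 = 1.011 mol.
The cells are in series, so the same 1.011 mol of electrons passes through the second cell.
2 Cl⁻ → Cl₂ + 2 e⁻ — 2 mol e⁻ per mol Cl₂, so n(Cl₂) = 1.011/2 = 0.5057 mol.
V = nRT/P = (0.5057 × 8.314 × 345) / (140 × 10³) = 0.0104 m³ = 10.4 L.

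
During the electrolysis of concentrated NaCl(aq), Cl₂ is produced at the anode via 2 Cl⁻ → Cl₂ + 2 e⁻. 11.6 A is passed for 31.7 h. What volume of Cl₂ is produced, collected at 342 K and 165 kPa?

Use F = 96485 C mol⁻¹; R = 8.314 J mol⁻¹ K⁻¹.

118 L

Q = I·t = 11.60 A × 114120 s = 1324000 C.
n(e⁻) = Q/F = 1324000 / 96485 = 13.72 mol.
2 electrons are transferred per Cl₂ molecule, so n(Cl₂) = 13.72 / 2 = 6.860 mol.
V = nRT/P = (6.860 × 8.314 × 342) / (165 × 10³ Pa) = 0.118 m³ = 118 L.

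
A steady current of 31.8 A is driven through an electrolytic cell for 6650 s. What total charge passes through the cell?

2.11 × 10⁵ C

Q = I·t = 31.80 A × 6650.0 s = 2.11 × 10⁵ C.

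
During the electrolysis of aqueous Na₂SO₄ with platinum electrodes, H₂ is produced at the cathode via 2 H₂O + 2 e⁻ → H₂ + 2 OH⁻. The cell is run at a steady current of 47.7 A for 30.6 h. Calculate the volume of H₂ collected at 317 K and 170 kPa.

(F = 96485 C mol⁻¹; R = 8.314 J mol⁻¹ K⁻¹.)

Q = I·t = 47.70 A × 110160 s = 5255000 C.
n(e⁻) = Q/F = 5255000 / 96485 = 54.46 mol.
2 electrons are transferred per H₂ molecule, so n(H₂) = 54.46 / 2 = 27.23 mol.
V = nRT/P = (27.23 × 8.314 × 317) / (170 × 10³ Pa) = 0.422 m³ = 422 L.

422 L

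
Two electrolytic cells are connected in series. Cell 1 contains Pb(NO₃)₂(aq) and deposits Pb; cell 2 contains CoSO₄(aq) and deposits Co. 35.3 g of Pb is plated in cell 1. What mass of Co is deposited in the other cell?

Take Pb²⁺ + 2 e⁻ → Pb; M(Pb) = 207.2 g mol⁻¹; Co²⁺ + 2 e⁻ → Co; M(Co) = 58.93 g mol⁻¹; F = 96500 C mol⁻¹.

10.0 g

n(Pb) = 35.3 / 207.2 = 0.1704 mol.
Since Pb²⁺ + 2 e⁻ → Pb, n(e⁻) passed = 2 × 0.1704 = 0.3407 mol.
Cells in series carry the same charge, so the same 0.3407 mol of electrons passes through cell 2.
Co²⁺ + 2 e⁻ → Co, so n(Co) = 0.3407 / 2 = 0.1704 mol.
m(Co) = 0.1704 × 58.93 = 10.0 g.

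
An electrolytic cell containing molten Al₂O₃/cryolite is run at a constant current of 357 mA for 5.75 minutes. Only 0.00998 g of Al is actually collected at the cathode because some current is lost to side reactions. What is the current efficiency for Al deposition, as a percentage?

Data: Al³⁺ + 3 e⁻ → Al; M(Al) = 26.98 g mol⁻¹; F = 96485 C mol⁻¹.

Q = I·t = 0.3570 × 345.00 = 123.2 C; n(e⁻) = 123.2/96485 = 0.001277 mol.
Theoretical n(Al) = n(e⁻)/3 = 0.0004255 mol, i.e. m_theo = 0.0004255 × 26.98 = 0.01148 g.
Efficiency = m_actual / m_theo = 0.00998 / 0.01148 = 86.9 %.

86.9 %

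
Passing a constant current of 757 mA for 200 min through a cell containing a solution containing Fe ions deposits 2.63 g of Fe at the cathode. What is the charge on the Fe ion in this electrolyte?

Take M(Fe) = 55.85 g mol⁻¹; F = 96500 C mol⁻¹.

+2

Q = I·t = 0.7570 A × 12000 s = 9084 C, so n(e⁻) = 9084/96500 = 0.09413 mol.
n(Fe) deposited = 2.63 / 55.85 = 0.04709 mol.
Electrons per atom = n(e⁻)/n(Fe) = 0.09413 / 0.04709 = 2.00 ≈ 2, so the ion is Fe²⁺.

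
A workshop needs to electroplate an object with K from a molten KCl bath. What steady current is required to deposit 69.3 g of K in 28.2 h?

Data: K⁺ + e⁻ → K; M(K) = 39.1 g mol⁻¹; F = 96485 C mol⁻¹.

1.68 A

n(K) = 69.3 / 39.1 = 1.772 mol.
n(e⁻) = 1 × 1.772 = 1.772 mol.
Q = n(e⁻)·F = 1.772 × 96485 = 171000 C.
I = Q/t = 171000 / 101520 s = 1.68 A.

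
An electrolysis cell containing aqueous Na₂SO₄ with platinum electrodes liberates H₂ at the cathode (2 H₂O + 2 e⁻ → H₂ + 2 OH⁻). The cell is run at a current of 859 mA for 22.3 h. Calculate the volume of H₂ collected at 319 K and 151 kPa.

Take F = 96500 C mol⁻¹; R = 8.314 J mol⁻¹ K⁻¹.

6.28 L

Q = I·t = 0.8590 A × 80280 s = 68960 C.
n(e⁻) = Q/F = 68960 / 96500 = 0.7146 mol.
2 electrons are transferred per H₂ molecule, so n(H₂) = 0.7146 / 2 = 0.3573 mol.
V = nRT/P = (0.3573 × 8.314 × 319) / (151 × 10³ Pa) = 0.00628 m³ = 6.28 L.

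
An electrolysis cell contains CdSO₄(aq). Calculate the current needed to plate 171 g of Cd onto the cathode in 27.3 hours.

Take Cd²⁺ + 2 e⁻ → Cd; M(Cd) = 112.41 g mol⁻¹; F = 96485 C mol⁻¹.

n(Cd) = 171 / 112.41 = 1.521 mol.
n(e⁻) = 2 × 1.521 = 3.042 mol.
Q = n(e⁻)·F = 3.042 × 96485 = 293500 C.
I = Q/t = 293500 / 98280 s = 2.99 A.

2.99 A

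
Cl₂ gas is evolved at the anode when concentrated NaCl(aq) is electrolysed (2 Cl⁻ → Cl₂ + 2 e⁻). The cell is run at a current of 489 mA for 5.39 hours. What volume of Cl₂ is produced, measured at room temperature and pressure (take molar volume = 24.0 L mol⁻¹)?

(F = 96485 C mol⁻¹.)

1.18 L

Q = I·t = 0.4890 A × 19404 s = 9489 C.
n(e⁻) = Q/F = 9489 / 96485 = 0.09834 mol.
2 electrons are transferred per Cl₂ molecule, so n(Cl₂) = 0.09834 / 2 = 0.04917 mol.
V = n × V_m = 0.04917 × 24.0 = 1.18 L.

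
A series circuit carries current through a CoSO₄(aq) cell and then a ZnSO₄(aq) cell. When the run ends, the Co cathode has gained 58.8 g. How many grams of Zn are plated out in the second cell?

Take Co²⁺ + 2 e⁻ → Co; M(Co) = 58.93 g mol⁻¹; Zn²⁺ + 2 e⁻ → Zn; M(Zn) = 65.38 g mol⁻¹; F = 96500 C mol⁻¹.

n(Co) = 58.8 / 58.93 = 0.9978 mol.
Since Co²⁺ + 2 e⁻ → Co, n(e⁻) passed = 2 × 0.9978 = 1.996 mol.
Cells in series carry the same charge, so the same 1.996 mol of electrons passes through cell 2.
Zn²⁺ + 2 e⁻ → Zn, so n(Zn) = 1.996 / 2 = 0.9978 mol.
m(Zn) = 0.9978 × 65.38 = 65.2 g.

65.2 g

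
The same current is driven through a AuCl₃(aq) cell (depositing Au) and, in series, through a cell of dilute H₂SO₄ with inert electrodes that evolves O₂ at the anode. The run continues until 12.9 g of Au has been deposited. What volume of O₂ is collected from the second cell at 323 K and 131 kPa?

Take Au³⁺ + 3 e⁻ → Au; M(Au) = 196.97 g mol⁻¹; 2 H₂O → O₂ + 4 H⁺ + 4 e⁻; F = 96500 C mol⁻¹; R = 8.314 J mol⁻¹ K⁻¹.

n(Au) = 12.9 / 196.97 = 0.06549 mol, so n(e⁻) = 3 × 0.06549 = 0.1965 mol.
The cells are in series, so the same 0.1965 mol of electrons passes through the second cell.
2 H₂O → O₂ + 4 H⁺ + 4 e⁻ — 4 mol e⁻ per mol O₂, so n(O₂) = 0.1965/4 = 0.04912 mol.
V = nRT/P = (0.04912 × 8.314 × 323) / (131 × 10³) = 0.00101 m³ = 1.01 L.

1.01 L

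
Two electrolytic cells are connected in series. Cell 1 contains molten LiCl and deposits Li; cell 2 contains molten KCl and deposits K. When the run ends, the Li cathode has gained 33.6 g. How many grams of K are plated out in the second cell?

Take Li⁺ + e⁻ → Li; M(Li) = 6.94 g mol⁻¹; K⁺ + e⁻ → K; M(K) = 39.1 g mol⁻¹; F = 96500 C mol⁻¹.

n(Li) = 33.6 / 6.94 = 4.841 mol.
Since Li⁺ + e⁻ → Li, n(e⁻) passed = 1 × 4.841 = 4.841 mol.
Cells in series carry the same charge, so the same 4.841 mol of electrons passes through cell 2.
K⁺ + e⁻ → K, so n(K) = 4.841 / 1 = 4.841 mol.
m(K) = 4.841 × 39.1 = 189 g.

189 g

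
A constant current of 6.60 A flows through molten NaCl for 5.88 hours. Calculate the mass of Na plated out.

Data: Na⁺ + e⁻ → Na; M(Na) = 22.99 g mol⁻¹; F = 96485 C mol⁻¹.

Q = I·t = 6.600 A × 21168 s = 139700 C.
n(e⁻) = Q/F = 139700 / 96485 = 1.448 mol.
Na⁺ + e⁻ → Na, so n(Na) = n(e⁻)/1 = 1.448 mol.
m = n·M = 1.448 × 22.99 = 33.3 g.

33.3 g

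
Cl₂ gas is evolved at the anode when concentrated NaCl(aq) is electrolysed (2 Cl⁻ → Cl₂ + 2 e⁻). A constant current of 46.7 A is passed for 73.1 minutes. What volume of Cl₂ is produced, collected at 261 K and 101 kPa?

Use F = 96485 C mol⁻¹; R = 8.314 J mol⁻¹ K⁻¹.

22.8 L

Q = I·t = 46.70 A × 4386.0 s = 204800 C.
n(e⁻) = Q/F = 204800 / 96485 = 2.123 mol.
2 electrons are transferred per Cl₂ molecule, so n(Cl₂) = 2.123 / 2 = 1.061 mol.
V = nRT/P = (1.061 × 8.314 × 261) / (101 × 10³ Pa) = 0.0228 m³ = 22.8 L.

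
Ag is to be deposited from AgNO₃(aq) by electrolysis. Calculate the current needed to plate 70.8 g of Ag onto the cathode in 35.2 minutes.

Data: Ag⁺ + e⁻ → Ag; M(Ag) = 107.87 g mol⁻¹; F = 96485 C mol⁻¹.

n(Ag) = 70.8 / 107.87 = 0.6563 mol.
n(e⁻) = 1 × 0.6563 = 0.6563 mol.
Q = n(e⁻)·F = 0.6563 × 96485 = 63330 C.
I = Q/t = 63330 / 2112.0 s = 30.0 A.

30.0 A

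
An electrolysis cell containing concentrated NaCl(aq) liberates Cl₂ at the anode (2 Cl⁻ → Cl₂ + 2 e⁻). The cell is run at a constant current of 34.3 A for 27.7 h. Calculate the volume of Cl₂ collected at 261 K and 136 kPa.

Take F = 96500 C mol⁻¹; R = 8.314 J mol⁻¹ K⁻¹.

Q = I·t = 34.30 A × 99720 s = 3420000 C.
n(e⁻) = Q/F = 3420000 / 96500 = 35.44 mol.
2 electrons are transferred per Cl₂ molecule, so n(Cl₂) = 35.44 / 2 = 17.72 mol.
V = nRT/P = (17.72 × 8.314 × 261) / (136 × 10³ Pa) = 0.283 m³ = 283 L.

283 L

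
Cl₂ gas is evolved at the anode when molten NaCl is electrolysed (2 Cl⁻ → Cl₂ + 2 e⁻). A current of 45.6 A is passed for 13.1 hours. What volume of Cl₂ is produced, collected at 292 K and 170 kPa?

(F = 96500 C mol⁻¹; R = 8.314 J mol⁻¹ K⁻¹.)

Q = I·t = 45.60 A × 47160 s = 2150000 C.
n(e⁻) = Q/F = 2150000 / 96500 = 22.28 mol.
2 electrons are transferred per Cl₂ molecule, so n(Cl₂) = 22.28 / 2 = 11.14 mol.
V = nRT/P = (11.14 × 8.314 × 292) / (170 × 10³ Pa) = 0.159 m³ = 159 L.

159 L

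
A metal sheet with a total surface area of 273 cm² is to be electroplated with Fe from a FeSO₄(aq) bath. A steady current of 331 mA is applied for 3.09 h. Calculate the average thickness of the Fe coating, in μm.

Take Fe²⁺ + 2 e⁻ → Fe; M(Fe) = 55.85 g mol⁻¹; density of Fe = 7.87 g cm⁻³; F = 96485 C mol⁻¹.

Q = I·t = 0.3310 × 11124 = 3682 C; n(e⁻) = 0.03816 mol.
n(Fe) = n(e⁻)/2 = 0.01908 mol, so m = 0.01908 × 55.85 = 1.066 g.
Volume = m/ρ = 1.066 / 7.87 = 0.1354 cm³.
Thickness = V/A = 0.1354 / 273 = 4.96 × 10⁻⁴ cm = 4.96 μm.

4.96 μm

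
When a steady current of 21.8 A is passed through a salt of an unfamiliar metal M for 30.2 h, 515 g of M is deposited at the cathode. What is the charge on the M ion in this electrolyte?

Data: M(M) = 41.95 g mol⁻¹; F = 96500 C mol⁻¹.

Q = I·t = 21.80 A × 108720 s = 2370000 C, so n(e⁻) = 2370000/96500 = 24.56 mol.
n(M) deposited = 515 / 41.95 = 12.28 mol.
Electrons per atom = n(e⁻)/n(M) = 24.56 / 12.28 = 2.00 ≈ 2, so the ion is M²⁺.

+2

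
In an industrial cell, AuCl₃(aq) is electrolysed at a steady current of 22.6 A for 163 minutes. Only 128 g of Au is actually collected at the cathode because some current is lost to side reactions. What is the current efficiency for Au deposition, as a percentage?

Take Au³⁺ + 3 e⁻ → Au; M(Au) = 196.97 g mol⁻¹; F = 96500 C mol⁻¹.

Q = I·t = 22.60 × 9780.0 = 221000 C; n(e⁻) = 221000/96500 = 2.290 mol.
Theoretical n(Au) = n(e⁻)/3 = 0.7635 mol, i.e. m_theo = 0.7635 × 196.97 = 150.4 g.
Efficiency = m_actual / m_theo = 128 / 150.4 = 85.1 %.

85.1 %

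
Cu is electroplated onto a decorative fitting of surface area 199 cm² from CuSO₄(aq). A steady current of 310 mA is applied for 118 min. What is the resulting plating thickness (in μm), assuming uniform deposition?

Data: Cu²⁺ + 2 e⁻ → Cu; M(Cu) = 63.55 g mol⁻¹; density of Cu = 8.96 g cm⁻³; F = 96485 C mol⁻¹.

Q = I·t = 0.3100 × 7080.0 = 2195 C; n(e⁻) = 0.02275 mol.
n(Cu) = n(e⁻)/2 = 0.01137 mol, so m = 0.01137 × 63.55 = 0.7228 g.
Volume = m/ρ = 0.7228 / 8.96 = 0.08067 cm³.
Thickness = V/A = 0.08067 / 199 = 4.05 × 10⁻⁴ cm = 4.05 μm.

4.05 μm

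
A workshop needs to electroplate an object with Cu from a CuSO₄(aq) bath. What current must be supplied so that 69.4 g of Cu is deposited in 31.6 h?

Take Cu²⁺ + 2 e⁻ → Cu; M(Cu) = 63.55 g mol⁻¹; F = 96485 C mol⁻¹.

n(Cu) = 69.4 / 63.55 = 1.092 mol.
n(e⁻) = 2 × 1.092 = 2.184 mol.
Q = n(e⁻)·F = 2.184 × 96485 = 210700 C.
I = Q/t = 210700 / 113760 s = 1.85 A.

1.85 A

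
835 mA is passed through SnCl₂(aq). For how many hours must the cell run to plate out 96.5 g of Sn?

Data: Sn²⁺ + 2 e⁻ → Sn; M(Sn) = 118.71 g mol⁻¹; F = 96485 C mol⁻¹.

52.2 h

n(Sn) = m/M = 96.5 / 118.71 = 0.8129 mol.
Each Sn atom requires 2 electrons, so n(e⁻) = 2 × 0.8129 = 1.626 mol.
Q = n(e⁻)·F = 1.626 × 96485 = 156900 C.
t = Q/I = 156900 / 0.8350 A = 187900 s = 52.2 h.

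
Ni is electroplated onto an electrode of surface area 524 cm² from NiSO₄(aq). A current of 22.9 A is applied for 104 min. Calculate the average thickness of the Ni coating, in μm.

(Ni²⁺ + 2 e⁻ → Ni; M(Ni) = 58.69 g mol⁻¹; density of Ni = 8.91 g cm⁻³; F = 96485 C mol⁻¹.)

93.1 μm

Q = I·t = 22.90 × 6240.0 = 142900 C; n(e⁻) = 1.481 mol.
n(Ni) = n(e⁻)/2 = 0.7405 mol, so m = 0.7405 × 58.69 = 43.46 g.
Volume = m/ρ = 43.46 / 8.91 = 4.878 cm³.
Thickness = V/A = 4.878 / 524 = 0.00931 cm = 93.1 μm.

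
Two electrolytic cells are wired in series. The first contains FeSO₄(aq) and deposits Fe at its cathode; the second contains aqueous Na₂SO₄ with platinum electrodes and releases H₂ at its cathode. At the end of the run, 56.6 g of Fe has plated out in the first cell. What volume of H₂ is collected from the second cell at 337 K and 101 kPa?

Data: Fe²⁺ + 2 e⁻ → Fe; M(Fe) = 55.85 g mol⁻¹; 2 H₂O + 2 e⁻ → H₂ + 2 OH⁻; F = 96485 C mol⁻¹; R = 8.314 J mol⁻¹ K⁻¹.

28.1 L

n(Fe) = 56.6 / 55.85 = 1.013 mol, so n(e⁻) = 2 × 1.013 = 2.027 mol.
The cells are in series, so the same 2.027 mol of electrons passes through the second cell.
2 H₂O + 2 e⁻ → H₂ + 2 OH⁻ — 2 mol e⁻ per mol H₂, so n(H₂) = 2.027/2 = 1.013 mol.
V = nRT/P = (1.013 × 8.314 × 337) / (101 × 10³) = 0.0281 m³ = 28.1 L.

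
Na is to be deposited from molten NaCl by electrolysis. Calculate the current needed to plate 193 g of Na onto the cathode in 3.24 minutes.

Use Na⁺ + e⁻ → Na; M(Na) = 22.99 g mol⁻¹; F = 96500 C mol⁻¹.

4170 A

n(Na) = 193 / 22.99 = 8.395 mol.
n(e⁻) = 1 × 8.395 = 8.395 mol.
Q = n(e⁻)·F = 8.395 × 96500 = 810100 C.
I = Q/t = 810100 / 194.40 s = 4170 A.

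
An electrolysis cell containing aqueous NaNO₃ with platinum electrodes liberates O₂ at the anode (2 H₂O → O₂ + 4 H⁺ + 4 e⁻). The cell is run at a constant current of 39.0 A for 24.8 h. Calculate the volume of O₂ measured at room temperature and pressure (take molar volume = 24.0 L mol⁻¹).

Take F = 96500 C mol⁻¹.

Q = I·t = 39.00 A × 89280 s = 3482000 C.
n(e⁻) = Q/F = 3482000 / 96500 = 36.08 mol.
4 electrons are transferred per O₂ molecule, so n(O₂) = 36.08 / 4 = 9.021 mol.
V = n × V_m = 9.021 × 24.0 = 216 L.

216 L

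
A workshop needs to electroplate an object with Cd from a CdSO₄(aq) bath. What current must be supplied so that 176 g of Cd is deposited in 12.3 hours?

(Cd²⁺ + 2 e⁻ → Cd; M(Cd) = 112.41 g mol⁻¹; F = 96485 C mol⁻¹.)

6.82 A

n(Cd) = 176 / 112.41 = 1.566 mol.
n(e⁻) = 2 × 1.566 = 3.131 mol.
Q = n(e⁻)·F = 3.131 × 96485 = 302100 C.
I = Q/t = 302100 / 44280 s = 6.82 A.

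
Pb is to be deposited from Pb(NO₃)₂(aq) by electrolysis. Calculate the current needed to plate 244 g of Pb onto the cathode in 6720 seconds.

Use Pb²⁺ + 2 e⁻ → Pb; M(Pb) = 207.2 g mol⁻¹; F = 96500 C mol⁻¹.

n(Pb) = 244 / 207.2 = 1.178 mol.
n(e⁻) = 2 × 1.178 = 2.355 mol.
Q = n(e⁻)·F = 2.355 × 96500 = 227300 C.
I = Q/t = 227300 / 6720.0 s = 33.8 A.

33.8 A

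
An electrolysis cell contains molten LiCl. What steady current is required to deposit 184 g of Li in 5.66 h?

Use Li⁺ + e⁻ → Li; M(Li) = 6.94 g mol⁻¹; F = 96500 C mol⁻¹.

126 A

n(Li) = 184 / 6.94 = 26.51 mol.
n(e⁻) = 1 × 26.51 = 26.51 mol.
Q = n(e⁻)·F = 26.51 × 96500 = 2559000 C.
I = Q/t = 2559000 / 20376 s = 126 A.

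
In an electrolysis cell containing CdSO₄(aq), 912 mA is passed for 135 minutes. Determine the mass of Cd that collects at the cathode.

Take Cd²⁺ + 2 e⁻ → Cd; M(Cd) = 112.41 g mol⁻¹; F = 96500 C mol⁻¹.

4.30 g

Q = I·t = 0.9120 A × 8100.0 s = 7387 C.
n(e⁻) = Q/F = 7387 / 96500 = 0.07655 mol.
Cd²⁺ + 2 e⁻ → Cd, so n(Cd) = n(e⁻)/2 = 0.03828 mol.
m = n·M = 0.03828 × 112.41 = 4.30 g.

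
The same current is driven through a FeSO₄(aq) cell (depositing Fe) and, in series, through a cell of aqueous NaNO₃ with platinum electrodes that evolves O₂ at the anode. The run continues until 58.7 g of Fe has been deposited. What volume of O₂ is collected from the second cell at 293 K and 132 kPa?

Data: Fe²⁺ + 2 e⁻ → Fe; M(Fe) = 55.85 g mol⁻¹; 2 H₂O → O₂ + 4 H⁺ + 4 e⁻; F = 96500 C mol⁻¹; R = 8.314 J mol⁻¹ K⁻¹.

n(Fe) = 58.7 / 55.85 = 1.051 mol, so n(e⁻) = 2 × 1.051 = 2.102 mol.
The cells are in series, so the same 2.102 mol of electrons passes through the second cell.
2 H₂O → O₂ + 4 H⁺ + 4 e⁻ — 4 mol e⁻ per mol O₂, so n(O₂) = 2.102/4 = 0.5255 mol.
V = nRT/P = (0.5255 × 8.314 × 293) / (132 × 10³) = 0.00970 m³ = 9.70 L.

9.70 L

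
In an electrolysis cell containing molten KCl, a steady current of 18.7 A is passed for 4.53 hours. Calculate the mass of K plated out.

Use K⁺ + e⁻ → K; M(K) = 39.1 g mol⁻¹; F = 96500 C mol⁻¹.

Q = I·t = 18.70 A × 16308 s = 305000 C.
n(e⁻) = Q/F = 305000 / 96500 = 3.160 mol.
K⁺ + e⁻ → K, so n(K) = n(e⁻)/1 = 3.160 mol.
m = n·M = 3.160 × 39.1 = 124 g.

124 g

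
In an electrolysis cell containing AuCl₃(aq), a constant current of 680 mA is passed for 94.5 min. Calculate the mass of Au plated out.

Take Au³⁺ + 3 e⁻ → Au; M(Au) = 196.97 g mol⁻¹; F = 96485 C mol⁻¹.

2.62 g

Q = I·t = 0.6800 A × 5670.0 s = 3856 C.
n(e⁻) = Q/F = 3856 / 96485 = 0.03996 mol.
Au³⁺ + 3 e⁻ → Au, so n(Au) = n(e⁻)/3 = 0.01332 mol.
m = n·M = 0.01332 × 196.97 = 2.62 g.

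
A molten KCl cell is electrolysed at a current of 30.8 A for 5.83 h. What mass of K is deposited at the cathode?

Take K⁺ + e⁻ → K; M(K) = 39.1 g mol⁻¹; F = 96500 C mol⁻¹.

262 g

Q = I·t = 30.80 A × 20988 s = 646400 C.
n(e⁻) = Q/F = 646400 / 96500 = 6.699 mol.
K⁺ + e⁻ → K, so n(K) = n(e⁻)/1 = 6.699 mol.
m = n·M = 6.699 × 39.1 = 262 g.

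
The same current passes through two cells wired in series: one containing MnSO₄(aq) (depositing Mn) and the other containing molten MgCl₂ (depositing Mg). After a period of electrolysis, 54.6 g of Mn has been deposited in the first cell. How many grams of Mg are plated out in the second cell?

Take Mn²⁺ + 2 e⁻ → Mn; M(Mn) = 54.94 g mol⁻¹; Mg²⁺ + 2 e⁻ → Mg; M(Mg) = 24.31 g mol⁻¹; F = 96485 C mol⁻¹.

24.2 g

n(Mn) = 54.6 / 54.94 = 0.9938 mol.
Since Mn²⁺ + 2 e⁻ → Mn, n(e⁻) passed = 2 × 0.9938 = 1.988 mol.
Cells in series carry the same charge, so the same 1.988 mol of electrons passes through cell 2.
Mg²⁺ + 2 e⁻ → Mg, so n(Mg) = 1.988 / 2 = 0.9938 mol.
m(Mg) = 0.9938 × 24.31 = 24.2 g.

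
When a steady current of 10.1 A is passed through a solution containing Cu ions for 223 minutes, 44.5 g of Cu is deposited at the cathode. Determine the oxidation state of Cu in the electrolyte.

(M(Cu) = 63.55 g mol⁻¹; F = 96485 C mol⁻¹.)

+2

Q = I·t = 10.10 A × 13380 s = 135100 C, so n(e⁻) = 135100/96485 = 1.401 mol.
n(Cu) deposited = 44.5 / 63.55 = 0.7002 mol.
Electrons per atom = n(e⁻)/n(Cu) = 1.401 / 0.7002 = 2.00 ≈ 2, so the ion is Cu²⁺.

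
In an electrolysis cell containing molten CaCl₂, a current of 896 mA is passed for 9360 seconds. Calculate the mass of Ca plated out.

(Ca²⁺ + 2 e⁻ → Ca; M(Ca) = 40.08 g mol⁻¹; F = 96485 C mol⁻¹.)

1.74 g

Q = I·t = 0.8960 A × 9360.0 s = 8387 C.
n(e⁻) = Q/F = 8387 / 96485 = 0.08692 mol.
Ca²⁺ + 2 e⁻ → Ca, so n(Ca) = n(e⁻)/2 = 0.04346 mol.
m = n·M = 0.04346 × 40.08 = 1.74 g.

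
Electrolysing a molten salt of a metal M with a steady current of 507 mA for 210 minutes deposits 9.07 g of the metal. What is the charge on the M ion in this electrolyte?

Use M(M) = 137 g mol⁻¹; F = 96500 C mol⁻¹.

+1

Q = I·t = 0.5070 A × 12600 s = 6388 C, so n(e⁻) = 6388/96500 = 0.06620 mol.
n(M) deposited = 9.07 / 137 = 0.06620 mol.
Electrons per atom = n(e⁻)/n(M) = 0.06620 / 0.06620 = 1.00 ≈ 1, so the ion is M⁺.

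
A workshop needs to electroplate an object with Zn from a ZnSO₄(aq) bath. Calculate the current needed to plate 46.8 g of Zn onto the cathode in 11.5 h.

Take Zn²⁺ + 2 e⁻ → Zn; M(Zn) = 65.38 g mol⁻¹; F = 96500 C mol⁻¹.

n(Zn) = 46.8 / 65.38 = 0.7158 mol.
n(e⁻) = 2 × 0.7158 = 1.432 mol.
Q = n(e⁻)·F = 1.432 × 96500 = 138200 C.
I = Q/t = 138200 / 41400 s = 3.34 A.

3.34 A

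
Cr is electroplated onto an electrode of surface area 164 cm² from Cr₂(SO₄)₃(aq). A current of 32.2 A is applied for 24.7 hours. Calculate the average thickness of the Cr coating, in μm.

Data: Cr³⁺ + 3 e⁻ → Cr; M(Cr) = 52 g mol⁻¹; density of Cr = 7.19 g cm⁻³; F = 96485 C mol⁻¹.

Q = I·t = 32.20 × 88920 = 2863000 C; n(e⁻) = 29.68 mol.
n(Cr) = n(e⁻)/3 = 9.892 mol, so m = 9.892 × 52 = 514.4 g.
Volume = m/ρ = 514.4 / 7.19 = 71.54 cm³.
Thickness = V/A = 71.54 / 164 = 0.436 cm = 4360 μm.

4360 μm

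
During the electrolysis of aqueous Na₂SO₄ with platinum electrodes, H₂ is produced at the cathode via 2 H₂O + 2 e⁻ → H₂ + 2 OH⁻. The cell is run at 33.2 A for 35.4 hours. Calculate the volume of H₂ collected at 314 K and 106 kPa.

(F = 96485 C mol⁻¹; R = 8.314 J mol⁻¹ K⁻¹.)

Q = I·t = 33.20 A × 127440 s = 4231000 C.
n(e⁻) = Q/F = 4231000 / 96485 = 43.85 mol.
2 electrons are transferred per H₂ molecule, so n(H₂) = 43.85 / 2 = 21.93 mol.
V = nRT/P = (21.93 × 8.314 × 314) / (106 × 10³ Pa) = 0.540 m³ = 540 L.

540 L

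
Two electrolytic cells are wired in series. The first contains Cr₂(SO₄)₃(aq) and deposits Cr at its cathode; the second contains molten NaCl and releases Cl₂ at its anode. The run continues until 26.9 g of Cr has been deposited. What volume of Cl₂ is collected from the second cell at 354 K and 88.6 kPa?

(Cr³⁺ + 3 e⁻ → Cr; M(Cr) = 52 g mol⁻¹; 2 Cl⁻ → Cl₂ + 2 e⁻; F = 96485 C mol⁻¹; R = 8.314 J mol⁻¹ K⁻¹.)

n(Cr) = 26.9 / 52 = 0.5173 mol, so n(e⁻) = 3 × 0.5173 = 1.552 mol.
The cells are in series, so the same 1.552 mol of electrons passes through the second cell.
2 Cl⁻ → Cl₂ + 2 e⁻ — 2 mol e⁻ per mol Cl₂, so n(Cl₂) = 1.552/2 = 0.7760 mol.
V = nRT/P = (0.7760 × 8.314 × 354) / (88.6 × 10³) = 0.0258 m³ = 25.8 L.

25.8 L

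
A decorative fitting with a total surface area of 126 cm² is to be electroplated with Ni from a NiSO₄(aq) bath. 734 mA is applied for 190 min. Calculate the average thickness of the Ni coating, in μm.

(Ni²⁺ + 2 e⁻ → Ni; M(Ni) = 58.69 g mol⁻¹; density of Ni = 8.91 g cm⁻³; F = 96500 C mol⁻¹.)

Q = I·t = 0.7340 × 11400 = 8368 C; n(e⁻) = 0.08671 mol.
n(Ni) = n(e⁻)/2 = 0.04336 mol, so m = 0.04336 × 58.69 = 2.545 g.
Volume = m/ρ = 2.545 / 8.91 = 0.2856 cm³.
Thickness = V/A = 0.2856 / 126 = 0.00227 cm = 22.7 μm.

22.7 μm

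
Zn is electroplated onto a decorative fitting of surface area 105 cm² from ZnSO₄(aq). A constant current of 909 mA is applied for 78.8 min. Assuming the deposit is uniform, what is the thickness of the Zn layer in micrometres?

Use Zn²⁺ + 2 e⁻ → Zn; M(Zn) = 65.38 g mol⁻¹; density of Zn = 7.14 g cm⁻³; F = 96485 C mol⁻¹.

Q = I·t = 0.9090 × 4728.0 = 4298 C; n(e⁻) = 0.04454 mol.
n(Zn) = n(e⁻)/2 = 0.02227 mol, so m = 0.02227 × 65.38 = 1.456 g.
Volume = m/ρ = 1.456 / 7.14 = 0.2039 cm³.
Thickness = V/A = 0.2039 / 105 = 0.00194 cm = 19.4 μm.

19.4 μm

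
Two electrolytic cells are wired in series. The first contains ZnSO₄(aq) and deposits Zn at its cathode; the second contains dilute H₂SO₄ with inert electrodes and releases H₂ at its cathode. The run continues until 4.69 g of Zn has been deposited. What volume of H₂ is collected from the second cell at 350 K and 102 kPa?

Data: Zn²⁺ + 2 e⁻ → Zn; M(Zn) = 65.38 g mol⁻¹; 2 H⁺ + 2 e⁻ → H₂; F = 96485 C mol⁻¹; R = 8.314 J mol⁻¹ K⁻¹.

n(Zn) = 4.69 / 65.38 = 0.07173 mol, so n(e⁻) = 2 × 0.07173 = 0.1435 mol.
The cells are in series, so the same 0.1435 mol of electrons passes through the second cell.
2 H⁺ + 2 e⁻ → H₂ — 2 mol e⁻ per mol H₂, so n(H₂) = 0.1435/2 = 0.07173 mol.
V = nRT/P = (0.07173 × 8.314 × 350) / (102 × 10³) = 0.00205 m³ = 2.05 L.

2.05 L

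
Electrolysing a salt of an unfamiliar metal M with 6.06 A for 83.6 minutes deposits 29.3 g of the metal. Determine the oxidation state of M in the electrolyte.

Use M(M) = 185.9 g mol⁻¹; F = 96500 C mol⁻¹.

Q = I·t = 6.060 A × 5016.0 s = 30400 C, so n(e⁻) = 30400/96500 = 0.3150 mol.
n(M) deposited = 29.3 / 185.9 = 0.1576 mol.
Electrons per atom = n(e⁻)/n(M) = 0.3150 / 0.1576 = 2.00 ≈ 2, so the ion is M²⁺.

+2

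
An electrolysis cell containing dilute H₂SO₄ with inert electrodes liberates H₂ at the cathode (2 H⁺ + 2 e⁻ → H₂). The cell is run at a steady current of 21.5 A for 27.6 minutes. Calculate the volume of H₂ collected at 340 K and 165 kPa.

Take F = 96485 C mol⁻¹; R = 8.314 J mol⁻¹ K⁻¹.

Q = I·t = 21.50 A × 1656.0 s = 35600 C.
n(e⁻) = Q/F = 35600 / 96485 = 0.3690 mol.
2 electrons are transferred per H₂ molecule, so n(H₂) = 0.3690 / 2 = 0.1845 mol.
V = nRT/P = (0.1845 × 8.314 × 340) / (165 × 10³ Pa) = 0.00316 m³ = 3.16 L.

3.16 L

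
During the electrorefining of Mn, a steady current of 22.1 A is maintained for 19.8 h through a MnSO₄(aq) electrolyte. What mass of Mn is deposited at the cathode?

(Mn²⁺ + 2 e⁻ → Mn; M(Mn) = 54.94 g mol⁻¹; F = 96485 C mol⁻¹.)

Q = I·t = 22.10 A × 71280 s = 1575000 C.
n(e⁻) = Q/F = 1575000 / 96485 = 16.33 mol.
Mn²⁺ + 2 e⁻ → Mn, so n(Mn) = n(e⁻)/2 = 8.163 mol.
m = n·M = 8.163 × 54.94 = 448 g.

448 g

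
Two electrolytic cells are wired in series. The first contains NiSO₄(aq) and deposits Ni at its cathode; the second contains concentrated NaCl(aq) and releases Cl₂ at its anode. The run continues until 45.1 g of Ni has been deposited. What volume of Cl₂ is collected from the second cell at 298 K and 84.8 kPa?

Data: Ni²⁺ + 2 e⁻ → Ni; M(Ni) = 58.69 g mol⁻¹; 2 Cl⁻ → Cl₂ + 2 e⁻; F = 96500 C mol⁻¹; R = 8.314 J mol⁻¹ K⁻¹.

22.5 L

n(Ni) = 45.1 / 58.69 = 0.7684 mol, so n(e⁻) = 2 × 0.7684 = 1.537 mol.
The cells are in series, so the same 1.537 mol of electrons passes through the second cell.
2 Cl⁻ → Cl₂ + 2 e⁻ — 2 mol e⁻ per mol Cl₂, so n(Cl₂) = 1.537/2 = 0.7684 mol.
V = nRT/P = (0.7684 × 8.314 × 298) / (84.8 × 10³) = 0.0225 m³ = 22.5 L.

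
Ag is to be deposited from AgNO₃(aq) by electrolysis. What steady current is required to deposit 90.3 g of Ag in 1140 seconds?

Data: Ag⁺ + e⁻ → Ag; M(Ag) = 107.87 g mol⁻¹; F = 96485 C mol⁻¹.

n(Ag) = 90.3 / 107.87 = 0.8371 mol.
n(e⁻) = 1 × 0.8371 = 0.8371 mol.
Q = n(e⁻)·F = 0.8371 × 96485 = 80770 C.
I = Q/t = 80770 / 1140.0 s = 70.9 A.

70.9 A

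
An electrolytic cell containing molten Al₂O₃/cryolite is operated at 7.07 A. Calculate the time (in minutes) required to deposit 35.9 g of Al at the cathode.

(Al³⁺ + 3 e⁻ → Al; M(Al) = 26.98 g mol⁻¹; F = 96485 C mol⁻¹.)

908 min

n(Al) = m/M = 35.9 / 26.98 = 1.331 mol.
Each Al atom requires 3 electrons, so n(e⁻) = 3 × 1.331 = 3.992 mol.
Q = n(e⁻)·F = 3.992 × 96485 = 385200 C.
t = Q/I = 385200 / 7.070 A = 54480 s = 908 min.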